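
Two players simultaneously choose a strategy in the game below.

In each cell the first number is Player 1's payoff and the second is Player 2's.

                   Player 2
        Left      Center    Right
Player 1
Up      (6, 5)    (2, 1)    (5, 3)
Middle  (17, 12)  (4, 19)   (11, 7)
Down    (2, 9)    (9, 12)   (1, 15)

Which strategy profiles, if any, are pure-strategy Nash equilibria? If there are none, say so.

This game has no pure Nash equilibrium.

Player 1 against Left: payoffs 6, 17, 2 → best response Middle.
Player 1 against Center: payoffs 2, 4, 9 → best response Down.
Player 1 against Right: payoffs 5, 11, 1 → best response Middle.
Player 2 against Up: payoffs 5, 1, 3 → best response Left.
Player 2 against Middle: payoffs 12, 19, 7 → best response Center.
Player 2 against Down: payoffs 9, 12, 15 → best response Right.
No profile is a mutual best response for all players.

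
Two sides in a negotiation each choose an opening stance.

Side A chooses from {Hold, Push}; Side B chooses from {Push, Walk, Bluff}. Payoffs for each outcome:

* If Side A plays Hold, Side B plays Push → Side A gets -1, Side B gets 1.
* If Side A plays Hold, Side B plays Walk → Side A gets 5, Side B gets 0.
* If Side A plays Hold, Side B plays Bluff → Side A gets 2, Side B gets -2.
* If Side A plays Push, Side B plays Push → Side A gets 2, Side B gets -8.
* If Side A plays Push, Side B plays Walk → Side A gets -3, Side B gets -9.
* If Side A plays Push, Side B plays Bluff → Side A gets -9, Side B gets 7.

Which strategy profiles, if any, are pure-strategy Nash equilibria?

Side A against Push: payoffs -1, 2 → best response Push.
Side A against Walk: payoffs 5, -3 → best response Hold.
Side A against Bluff: payoffs 2, -9 → best response Hold.
Side B against Hold: payoffs 1, 0, -2 → best response Push.
Side B against Push: payoffs -8, -9, 7 → best response Bluff.
No profile is a mutual best response for all players.

There is no pure-strategy Nash equilibrium.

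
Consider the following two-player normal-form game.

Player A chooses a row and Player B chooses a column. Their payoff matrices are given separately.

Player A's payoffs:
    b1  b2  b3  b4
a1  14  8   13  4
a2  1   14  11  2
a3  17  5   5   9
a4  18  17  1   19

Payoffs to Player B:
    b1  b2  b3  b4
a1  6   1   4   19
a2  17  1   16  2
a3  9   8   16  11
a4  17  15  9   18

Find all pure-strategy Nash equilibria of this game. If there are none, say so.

(a4, b4)

(a1, b1): Player A can switch to a3 (14 → 17). Not NE.
(a1, b2): Player A can switch to a2 (8 → 14). Not NE.
(a1, b3): Player B can switch to b1 (4 → 6). Not NE.
(a1, b4): Player A can switch to a3 (4 → 9). Not NE.
(a2, b1): Player A can switch to a1 (1 → 14). Not NE.
(a2, b2): Player A can switch to a4 (14 → 17). Not NE.
(a2, b3): Player A can switch to a1 (11 → 13). Not NE.
(a2, b4): Player A can switch to a1 (2 → 4). Not NE.
(a4, b4): Player A gets 19, best alternative 9; Player B gets 18, best alternative 17. No profitable deviation — NE.
(The remaining 7 profiles each have a profitable deviation by the same check.)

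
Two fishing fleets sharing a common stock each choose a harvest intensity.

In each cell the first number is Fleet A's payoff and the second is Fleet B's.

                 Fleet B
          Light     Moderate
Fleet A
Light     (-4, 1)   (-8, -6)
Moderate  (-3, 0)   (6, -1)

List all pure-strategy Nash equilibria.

(Light, Light): Fleet A can switch to Moderate (-4 → -3). Not NE.
(Light, Moderate): Fleet A can switch to Moderate (-8 → 6). Not NE.
(Moderate, Light): Fleet A gets -3, best alternative -4; Fleet B gets 0, best alternative -1. No profitable deviation — NE.
(Moderate, Moderate): Fleet B can switch to Light (-1 → 0). Not NE.

The unique pure-strategy Nash equilibrium is (Moderate, Light).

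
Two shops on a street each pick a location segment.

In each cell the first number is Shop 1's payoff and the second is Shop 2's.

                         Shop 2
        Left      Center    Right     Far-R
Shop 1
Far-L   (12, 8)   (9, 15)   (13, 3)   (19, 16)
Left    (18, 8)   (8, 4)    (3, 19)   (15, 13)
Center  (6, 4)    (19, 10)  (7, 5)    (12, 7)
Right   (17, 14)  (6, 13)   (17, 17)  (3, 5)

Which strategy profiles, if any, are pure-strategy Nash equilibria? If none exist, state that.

Shop 1 against Left: payoffs 12, 18, 6, 17 → best response Left.
Shop 1 against Center: payoffs 9, 8, 19, 6 → best response Center.
Shop 1 against Right: payoffs 13, 3, 7, 17 → best response Right.
Shop 1 against Far-R: payoffs 19, 15, 12, 3 → best response Far-L.
Shop 2 against Far-L: payoffs 8, 15, 3, 16 → best response Far-R.
Shop 2 against Left: payoffs 8, 4, 19, 13 → best response Right.
Shop 2 against Center: payoffs 4, 10, 5, 7 → best response Center.
Shop 2 against Right: payoffs 14, 13, 17, 5 → best response Right.
Mutual best responses: (Far-L, Far-R); (Center, Center); (Right, Right).

(Far-L, Far-R), (Center, Center), (Right, Right)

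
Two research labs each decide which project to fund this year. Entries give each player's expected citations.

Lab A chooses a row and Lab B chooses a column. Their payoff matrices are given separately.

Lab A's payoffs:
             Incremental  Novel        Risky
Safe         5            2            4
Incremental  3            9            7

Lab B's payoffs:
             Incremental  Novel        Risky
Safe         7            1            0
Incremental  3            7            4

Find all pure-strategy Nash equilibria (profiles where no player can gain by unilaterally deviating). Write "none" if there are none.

(Safe, Incremental): Lab A gets 5, best alternative 3; Lab B gets 7, best alternative 1. No profitable deviation — NE.
(Safe, Novel): Lab A can switch to Incremental (2 → 9). Not NE.
(Safe, Risky): Lab A can switch to Incremental (4 → 7). Not NE.
(Incremental, Incremental): Lab A can switch to Safe (3 → 5). Not NE.
(Incremental, Novel): Lab A gets 9, best alternative 2; Lab B gets 7, best alternative 4. No profitable deviation — NE.
(Incremental, Risky): Lab B can switch to Novel (4 → 7). Not NE.

(Safe, Incremental), (Incremental, Novel)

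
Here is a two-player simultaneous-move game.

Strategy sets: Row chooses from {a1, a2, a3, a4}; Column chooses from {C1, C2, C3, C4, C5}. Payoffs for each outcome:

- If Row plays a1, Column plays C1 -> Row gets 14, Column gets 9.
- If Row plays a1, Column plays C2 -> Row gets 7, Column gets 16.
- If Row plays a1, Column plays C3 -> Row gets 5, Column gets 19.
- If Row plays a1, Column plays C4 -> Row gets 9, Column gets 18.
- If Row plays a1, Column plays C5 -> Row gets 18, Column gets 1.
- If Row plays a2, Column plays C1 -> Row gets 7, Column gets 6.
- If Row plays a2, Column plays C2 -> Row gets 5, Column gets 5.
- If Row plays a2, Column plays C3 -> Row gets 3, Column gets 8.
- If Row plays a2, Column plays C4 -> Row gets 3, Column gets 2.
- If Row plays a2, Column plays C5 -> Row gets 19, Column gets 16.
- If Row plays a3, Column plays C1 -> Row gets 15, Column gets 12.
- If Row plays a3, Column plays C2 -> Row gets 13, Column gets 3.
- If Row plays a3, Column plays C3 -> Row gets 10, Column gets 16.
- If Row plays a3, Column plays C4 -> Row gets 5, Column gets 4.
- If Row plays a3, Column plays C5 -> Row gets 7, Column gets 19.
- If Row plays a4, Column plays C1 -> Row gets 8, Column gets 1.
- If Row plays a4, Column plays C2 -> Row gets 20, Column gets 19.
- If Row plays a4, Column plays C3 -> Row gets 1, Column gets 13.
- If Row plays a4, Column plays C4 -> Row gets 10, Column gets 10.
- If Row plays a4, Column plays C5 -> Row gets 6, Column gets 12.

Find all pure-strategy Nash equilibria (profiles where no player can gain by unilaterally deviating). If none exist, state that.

(a2, C5); (a4, C2)

(a1, C1): Row can switch to a3 (14 → 15). Not NE.
(a1, C2): Row can switch to a3 (7 → 13). Not NE.
(a1, C3): Row can switch to a3 (5 → 10). Not NE.
(a1, C4): Row can switch to a4 (9 → 10). Not NE.
(a1, C5): Row can switch to a2 (18 → 19). Not NE.
(a2, C1): Row can switch to a1 (7 → 14). Not NE.
(a2, C2): Row can switch to a1 (5 → 7). Not NE.
(a2, C3): Row can switch to a1 (3 → 5). Not NE.
(a2, C4): Row can switch to a1 (3 → 9). Not NE.
(a2, C5): Row gets 19, best alternative 18; Column gets 16, best alternative 8. No profitable deviation — NE.
(a3, C1): Column can switch to C3 (12 → 16). Not NE.
(a3, C2): Row can switch to a4 (13 → 20). Not NE.
(a3, C3): Column can switch to C5 (16 → 19). Not NE.
(a4, C2): Row gets 20, best alternative 13; Column gets 19, best alternative 13. No profitable deviation — NE.
(The remaining 6 profiles each have a profitable deviation by the same check.)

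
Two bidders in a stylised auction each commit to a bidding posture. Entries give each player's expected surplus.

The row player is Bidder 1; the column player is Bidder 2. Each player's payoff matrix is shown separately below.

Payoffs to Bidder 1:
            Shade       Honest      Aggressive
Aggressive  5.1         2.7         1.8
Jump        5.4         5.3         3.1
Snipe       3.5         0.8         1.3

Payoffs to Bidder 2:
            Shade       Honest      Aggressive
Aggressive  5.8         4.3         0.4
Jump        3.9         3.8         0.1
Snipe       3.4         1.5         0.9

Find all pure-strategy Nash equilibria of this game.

Pure NE: (Jump, Shade)

Bidder 1 against Shade: payoffs 5.1, 5.4, 3.5 → best response Jump.
Bidder 1 against Honest: payoffs 2.7, 5.3, 0.8 → best response Jump.
Bidder 1 against Aggressive: payoffs 1.8, 3.1, 1.3 → best response Jump.
Bidder 2 against Aggressive: payoffs 5.8, 4.3, 0.4 → best response Shade.
Bidder 2 against Jump: payoffs 3.9, 3.8, 0.1 → best response Shade.
Bidder 2 against Snipe: payoffs 3.4, 1.5, 0.9 → best response Shade.
Mutual best responses: (Jump, Shade).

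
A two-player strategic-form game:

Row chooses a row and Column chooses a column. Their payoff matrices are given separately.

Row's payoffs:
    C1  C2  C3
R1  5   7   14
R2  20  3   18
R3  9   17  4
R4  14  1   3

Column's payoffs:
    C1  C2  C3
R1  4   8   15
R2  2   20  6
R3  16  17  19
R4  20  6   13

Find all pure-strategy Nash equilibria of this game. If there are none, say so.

Row against C1: payoffs 5, 20, 9, 14 → best response R2.
Row against C2: payoffs 7, 3, 17, 1 → best response R3.
Row against C3: payoffs 14, 18, 4, 3 → best response R2.
Column against R1: payoffs 4, 8, 15 → best response C3.
Column against R2: payoffs 2, 20, 6 → best response C2.
Column against R3: payoffs 16, 17, 19 → best response C3.
Column against R4: payoffs 20, 6, 13 → best response C1.
No profile is a mutual best response for all players.

This game has no pure Nash equilibrium.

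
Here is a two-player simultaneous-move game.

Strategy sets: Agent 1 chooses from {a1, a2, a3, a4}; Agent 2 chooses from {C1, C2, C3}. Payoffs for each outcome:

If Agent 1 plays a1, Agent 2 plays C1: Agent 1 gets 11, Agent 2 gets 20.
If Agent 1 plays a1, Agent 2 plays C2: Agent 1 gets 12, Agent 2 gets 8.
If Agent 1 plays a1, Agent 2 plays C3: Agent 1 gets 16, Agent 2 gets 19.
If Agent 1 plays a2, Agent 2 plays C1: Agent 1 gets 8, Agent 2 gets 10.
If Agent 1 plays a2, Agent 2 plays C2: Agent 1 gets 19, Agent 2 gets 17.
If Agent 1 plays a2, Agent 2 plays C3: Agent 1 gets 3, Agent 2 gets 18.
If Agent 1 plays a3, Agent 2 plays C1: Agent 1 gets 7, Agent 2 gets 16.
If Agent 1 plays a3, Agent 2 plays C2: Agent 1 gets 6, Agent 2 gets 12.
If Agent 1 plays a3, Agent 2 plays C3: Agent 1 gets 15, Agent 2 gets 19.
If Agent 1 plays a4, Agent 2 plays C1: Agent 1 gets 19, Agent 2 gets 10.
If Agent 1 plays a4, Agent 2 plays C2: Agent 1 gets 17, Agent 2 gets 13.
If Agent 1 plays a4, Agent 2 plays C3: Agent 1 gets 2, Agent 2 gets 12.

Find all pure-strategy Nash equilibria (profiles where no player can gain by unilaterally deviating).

This game has no pure Nash equilibrium.

Mark each player's best response to every combination of opponents' strategies; a profile where every player is best-responding is a pure Nash equilibrium.
Agent 1 against C1: payoffs 11, 8, 7, 19 → best response a4.
Agent 1 against C2: payoffs 12, 19, 6, 17 → best response a2.
Agent 1 against C3: payoffs 16, 3, 15, 2 → best response a1.
Agent 2 against a1: payoffs 20, 8, 19 → best response C1.
Agent 2 against a2: payoffs 10, 17, 18 → best response C3.
Agent 2 against a3: payoffs 16, 12, 19 → best response C3.
Agent 2 against a4: payoffs 10, 13, 12 → best response C2.
No profile is a mutual best response for all players.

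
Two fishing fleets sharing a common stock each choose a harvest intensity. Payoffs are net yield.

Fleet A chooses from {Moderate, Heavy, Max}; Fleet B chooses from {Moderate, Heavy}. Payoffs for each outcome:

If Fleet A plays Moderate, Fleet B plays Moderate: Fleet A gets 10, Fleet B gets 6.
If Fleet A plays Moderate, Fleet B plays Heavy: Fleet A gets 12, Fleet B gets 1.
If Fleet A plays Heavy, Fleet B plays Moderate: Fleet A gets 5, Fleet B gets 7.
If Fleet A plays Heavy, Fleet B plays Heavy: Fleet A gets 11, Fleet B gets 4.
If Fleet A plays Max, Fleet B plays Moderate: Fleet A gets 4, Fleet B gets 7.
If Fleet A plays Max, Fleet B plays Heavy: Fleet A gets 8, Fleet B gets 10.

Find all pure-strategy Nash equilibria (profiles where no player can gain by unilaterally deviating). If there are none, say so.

Pure NE: (Moderate, Moderate)

For each strategy profile, look for a profitable unilateral deviation.
(Moderate, Moderate): Fleet A gets 10, best alternative 5; Fleet B gets 6, best alternative 1. No profitable deviation — NE.
(Moderate, Heavy): Fleet B can switch to Moderate (1 → 6). Not NE.
(Heavy, Moderate): Fleet A can switch to Moderate (5 → 10). Not NE.
(Heavy, Heavy): Fleet A can switch to Moderate (11 → 12). Not NE.
(Max, Moderate): Fleet A can switch to Moderate (4 → 10). Not NE.
(Max, Heavy): Fleet A can switch to Moderate (8 → 12). Not NE.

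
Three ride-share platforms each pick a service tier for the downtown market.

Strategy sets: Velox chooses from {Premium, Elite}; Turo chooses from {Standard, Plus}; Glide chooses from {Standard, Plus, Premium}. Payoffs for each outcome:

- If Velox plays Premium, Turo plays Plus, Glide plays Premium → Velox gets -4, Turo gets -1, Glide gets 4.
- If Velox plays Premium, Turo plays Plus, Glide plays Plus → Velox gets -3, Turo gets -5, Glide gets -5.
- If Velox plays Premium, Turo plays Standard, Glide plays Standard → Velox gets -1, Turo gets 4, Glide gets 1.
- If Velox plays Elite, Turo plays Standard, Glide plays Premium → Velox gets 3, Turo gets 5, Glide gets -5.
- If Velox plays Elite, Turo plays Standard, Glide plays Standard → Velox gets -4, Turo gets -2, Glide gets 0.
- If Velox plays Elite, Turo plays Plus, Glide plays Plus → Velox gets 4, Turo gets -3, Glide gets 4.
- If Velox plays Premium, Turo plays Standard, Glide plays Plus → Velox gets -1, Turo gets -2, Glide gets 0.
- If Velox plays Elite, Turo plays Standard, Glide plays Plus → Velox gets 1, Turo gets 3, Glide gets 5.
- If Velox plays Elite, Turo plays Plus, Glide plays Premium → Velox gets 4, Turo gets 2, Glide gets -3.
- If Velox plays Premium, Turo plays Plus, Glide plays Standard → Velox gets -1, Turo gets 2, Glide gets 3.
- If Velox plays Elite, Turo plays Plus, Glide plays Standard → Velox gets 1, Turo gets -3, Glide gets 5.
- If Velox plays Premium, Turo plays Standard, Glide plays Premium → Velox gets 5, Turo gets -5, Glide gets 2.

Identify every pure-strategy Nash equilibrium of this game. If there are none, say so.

Pure NE: (Elite, Standard, Plus)

For each strategy profile, look for a profitable unilateral deviation.
(Premium, Standard, Standard): Glide can switch to Premium (1 → 2). Not NE.
(Premium, Standard, Plus): Velox can switch to Elite (-1 → 1). Not NE.
(Premium, Standard, Premium): Turo can switch to Plus (-5 → -1). Not NE.
(Premium, Plus, Standard): Velox can switch to Elite (-1 → 1). Not NE.
(Premium, Plus, Plus): Velox can switch to Elite (-3 → 4). Not NE.
(Premium, Plus, Premium): Velox can switch to Elite (-4 → 4). Not NE.
(Elite, Standard, Standard): Velox can switch to Premium (-4 → -1). Not NE.
(Elite, Standard, Plus): Velox gets 1, best alternative -1; Turo gets 3, best alternative -3; Glide gets 5, best alternative 0. No profitable deviation — NE.
(Elite, Standard, Premium): Velox can switch to Premium (3 → 5). Not NE.
(Elite, Plus, Standard): Turo can switch to Standard (-3 → -2). Not NE.
(Elite, Plus, Plus): Turo can switch to Standard (-3 → 3). Not NE.
(The remaining 1 profile has a profitable deviation by the same check.)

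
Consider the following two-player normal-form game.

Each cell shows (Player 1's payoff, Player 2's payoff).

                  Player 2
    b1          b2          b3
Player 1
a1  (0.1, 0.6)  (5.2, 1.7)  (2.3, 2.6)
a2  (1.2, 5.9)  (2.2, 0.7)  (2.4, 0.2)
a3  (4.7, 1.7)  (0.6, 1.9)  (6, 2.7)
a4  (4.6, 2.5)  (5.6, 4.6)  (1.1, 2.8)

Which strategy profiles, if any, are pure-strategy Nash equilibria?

The pure Nash equilibria are (a3, b3), (a4, b2).

(a1, b1): Player 1 can switch to a2 (0.1 → 1.2). Not NE.
(a1, b2): Player 1 can switch to a4 (5.2 → 5.6). Not NE.
(a1, b3): Player 1 can switch to a2 (2.3 → 2.4). Not NE.
(a2, b1): Player 1 can switch to a3 (1.2 → 4.7). Not NE.
(a2, b2): Player 1 can switch to a1 (2.2 → 5.2). Not NE.
(a2, b3): Player 1 can switch to a3 (2.4 → 6). Not NE.
(a3, b3): Player 1 gets 6, best alternative 2.4; Player 2 gets 2.7, best alternative 1.9. No profitable deviation — NE.
(a4, b2): Player 1 gets 5.6, best alternative 5.2; Player 2 gets 4.6, best alternative 2.8. No profitable deviation — NE.
(The remaining 4 profiles each have a profitable deviation by the same check.)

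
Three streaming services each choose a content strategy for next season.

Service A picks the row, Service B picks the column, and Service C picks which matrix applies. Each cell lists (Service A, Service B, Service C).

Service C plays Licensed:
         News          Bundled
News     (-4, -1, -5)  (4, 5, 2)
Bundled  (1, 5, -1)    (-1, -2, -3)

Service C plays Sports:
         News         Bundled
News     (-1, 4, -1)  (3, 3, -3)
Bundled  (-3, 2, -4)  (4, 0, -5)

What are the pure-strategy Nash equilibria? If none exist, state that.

(News, News, Licensed): Service A can switch to Bundled (-4 → 1). Not NE.
(News, News, Sports): Service A gets -1, best alternative -3; Service B gets 4, best alternative 3; Service C gets -1, best alternative -5. No profitable deviation — NE.
(News, Bundled, Licensed): Service A gets 4, best alternative -1; Service B gets 5, best alternative -1; Service C gets 2, best alternative -3. No profitable deviation — NE.
(News, Bundled, Sports): Service A can switch to Bundled (3 → 4). Not NE.
(Bundled, News, Licensed): Service A gets 1, best alternative -4; Service B gets 5, best alternative -2; Service C gets -1, best alternative -4. No profitable deviation — NE.
(Bundled, News, Sports): Service A can switch to News (-3 → -1). Not NE.
(Bundled, Bundled, Licensed): Service A can switch to News (-1 → 4). Not NE.
(Bundled, Bundled, Sports): Service B can switch to News (0 → 2). Not NE.

(News, News, Sports), (News, Bundled, Licensed), (Bundled, News, Licensed)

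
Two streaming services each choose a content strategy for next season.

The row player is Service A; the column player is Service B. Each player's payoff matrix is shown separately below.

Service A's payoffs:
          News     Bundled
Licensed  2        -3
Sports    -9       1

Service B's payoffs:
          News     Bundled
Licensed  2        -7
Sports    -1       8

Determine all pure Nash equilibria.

The pure Nash equilibria are (Licensed, News) and (Sports, Bundled).

(Licensed, News): Service A gets 2, best alternative -9; Service B gets 2, best alternative -7. No profitable deviation — NE.
(Licensed, Bundled): Service A can switch to Sports (-3 → 1). Not NE.
(Sports, News): Service A can switch to Licensed (-9 → 2). Not NE.
(Sports, Bundled): Service A gets 1, best alternative -3; Service B gets 8, best alternative -1. No profitable deviation — NE.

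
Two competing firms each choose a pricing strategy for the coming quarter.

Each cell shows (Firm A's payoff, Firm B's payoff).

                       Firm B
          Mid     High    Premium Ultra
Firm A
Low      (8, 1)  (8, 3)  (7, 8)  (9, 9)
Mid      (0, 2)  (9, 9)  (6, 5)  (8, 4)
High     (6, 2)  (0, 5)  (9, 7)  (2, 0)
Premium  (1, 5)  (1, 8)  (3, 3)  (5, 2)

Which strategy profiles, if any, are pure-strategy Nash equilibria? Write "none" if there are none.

Firm A against Mid: payoffs 8, 0, 6, 1 → best response Low.
Firm A against High: payoffs 8, 9, 0, 1 → best response Mid.
Firm A against Premium: payoffs 7, 6, 9, 3 → best response High.
Firm A against Ultra: payoffs 9, 8, 2, 5 → best response Low.
Firm B against Low: payoffs 1, 3, 8, 9 → best response Ultra.
Firm B against Mid: payoffs 2, 9, 5, 4 → best response High.
Firm B against High: payoffs 2, 5, 7, 0 → best response Premium.
Firm B against Premium: payoffs 5, 8, 3, 2 → best response High.
Mutual best responses: (Low, Ultra); (Mid, High); (High, Premium).

Pure-strategy Nash equilibria: (Low, Ultra), (Mid, High), (High, Premium)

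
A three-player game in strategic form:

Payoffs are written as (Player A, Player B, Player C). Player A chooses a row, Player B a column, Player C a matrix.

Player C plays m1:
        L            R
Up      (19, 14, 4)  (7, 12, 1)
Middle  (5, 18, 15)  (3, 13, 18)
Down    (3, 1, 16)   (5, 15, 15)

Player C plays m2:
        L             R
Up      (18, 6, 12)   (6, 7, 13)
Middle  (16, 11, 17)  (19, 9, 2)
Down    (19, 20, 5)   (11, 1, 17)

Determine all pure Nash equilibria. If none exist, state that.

(Up, L, m1): Player C can switch to m2 (4 → 12). Not NE.
(Up, L, m2): Player A can switch to Down (18 → 19). Not NE.
(Up, R, m1): Player B can switch to L (12 → 14). Not NE.
(Up, R, m2): Player A can switch to Middle (6 → 19). Not NE.
(Middle, L, m1): Player A can switch to Up (5 → 19). Not NE.
(Middle, L, m2): Player A can switch to Up (16 → 18). Not NE.
(Middle, R, m1): Player A can switch to Up (3 → 7). Not NE.
(Middle, R, m2): Player B can switch to L (9 → 11). Not NE.
(Down, L, m1): Player A can switch to Up (3 → 19). Not NE.
(Down, L, m2): Player C can switch to m1 (5 → 16). Not NE.
(The remaining 2 profiles each have a profitable deviation by the same check.)

There is no pure-strategy Nash equilibrium.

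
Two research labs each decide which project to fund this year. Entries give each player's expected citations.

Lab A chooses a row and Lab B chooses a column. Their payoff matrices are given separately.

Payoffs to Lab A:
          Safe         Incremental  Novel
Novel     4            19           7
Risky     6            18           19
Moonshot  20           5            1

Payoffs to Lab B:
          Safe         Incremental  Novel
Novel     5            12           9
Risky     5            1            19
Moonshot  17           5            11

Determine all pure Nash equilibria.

Pure-strategy Nash equilibria: (Novel, Incremental); (Risky, Novel); (Moonshot, Safe)

Lab A against Safe: payoffs 4, 6, 20 → best response Moonshot.
Lab A against Incremental: payoffs 19, 18, 5 → best response Novel.
Lab A against Novel: payoffs 7, 19, 1 → best response Risky.
Lab B against Novel: payoffs 5, 12, 9 → best response Incremental.
Lab B against Risky: payoffs 5, 1, 19 → best response Novel.
Lab B against Moonshot: payoffs 17, 5, 11 → best response Safe.
Mutual best responses: (Novel, Incremental); (Risky, Novel); (Moonshot, Safe).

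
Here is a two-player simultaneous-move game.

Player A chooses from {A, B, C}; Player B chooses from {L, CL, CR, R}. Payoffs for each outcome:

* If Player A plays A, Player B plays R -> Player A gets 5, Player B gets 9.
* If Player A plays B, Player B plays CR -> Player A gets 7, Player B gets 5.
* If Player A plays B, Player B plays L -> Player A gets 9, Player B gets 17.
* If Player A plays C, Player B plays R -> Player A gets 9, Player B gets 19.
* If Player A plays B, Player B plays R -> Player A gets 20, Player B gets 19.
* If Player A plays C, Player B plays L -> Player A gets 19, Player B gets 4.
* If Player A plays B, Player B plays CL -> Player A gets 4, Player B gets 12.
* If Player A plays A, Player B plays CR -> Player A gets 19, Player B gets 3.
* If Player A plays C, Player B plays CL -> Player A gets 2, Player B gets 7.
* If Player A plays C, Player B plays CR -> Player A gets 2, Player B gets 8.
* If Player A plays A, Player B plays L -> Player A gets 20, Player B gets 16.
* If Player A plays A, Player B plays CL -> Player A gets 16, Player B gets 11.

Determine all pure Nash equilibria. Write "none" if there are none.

(A, L), (B, R)

For each player, find the best response to each opponent profile; mutual best responses are the pure NE.
Player A against L: payoffs 20, 9, 19 → best response A.
Player A against CL: payoffs 16, 4, 2 → best response A.
Player A against CR: payoffs 19, 7, 2 → best response A.
Player A against R: payoffs 5, 20, 9 → best response B.
Player B against A: payoffs 16, 11, 3, 9 → best response L.
Player B against B: payoffs 17, 12, 5, 19 → best response R.
Player B against C: payoffs 4, 7, 8, 19 → best response R.
Mutual best responses: (A, L); (B, R).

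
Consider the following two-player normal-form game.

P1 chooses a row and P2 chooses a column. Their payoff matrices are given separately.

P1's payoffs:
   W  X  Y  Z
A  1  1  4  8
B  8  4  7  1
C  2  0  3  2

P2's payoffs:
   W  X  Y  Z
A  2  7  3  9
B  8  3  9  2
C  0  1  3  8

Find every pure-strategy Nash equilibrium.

(A, Z) and (B, Y)

P1 against W: payoffs 1, 8, 2 → best response B.
P1 against X: payoffs 1, 4, 0 → best response B.
P1 against Y: payoffs 4, 7, 3 → best response B.
P1 against Z: payoffs 8, 1, 2 → best response A.
P2 against A: payoffs 2, 7, 3, 9 → best response Z.
P2 against B: payoffs 8, 3, 9, 2 → best response Y.
P2 against C: payoffs 0, 1, 3, 8 → best response Z.
Mutual best responses: (A, Z); (B, Y).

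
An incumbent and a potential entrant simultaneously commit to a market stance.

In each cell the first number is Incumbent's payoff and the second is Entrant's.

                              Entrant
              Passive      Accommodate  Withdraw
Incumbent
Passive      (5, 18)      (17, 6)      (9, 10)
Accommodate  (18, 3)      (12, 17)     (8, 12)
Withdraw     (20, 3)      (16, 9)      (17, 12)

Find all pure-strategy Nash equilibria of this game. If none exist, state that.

Check each profile: it is a Nash equilibrium iff no player can strictly gain by switching unilaterally.
(Passive, Passive): Incumbent can switch to Accommodate (5 → 18). Not NE.
(Passive, Accommodate): Entrant can switch to Passive (6 → 18). Not NE.
(Passive, Withdraw): Incumbent can switch to Withdraw (9 → 17). Not NE.
(Accommodate, Passive): Incumbent can switch to Withdraw (18 → 20). Not NE.
(Accommodate, Accommodate): Incumbent can switch to Passive (12 → 17). Not NE.
(Accommodate, Withdraw): Incumbent can switch to Passive (8 → 9). Not NE.
(Withdraw, Passive): Entrant can switch to Accommodate (3 → 9). Not NE.
(Withdraw, Accommodate): Incumbent can switch to Passive (16 → 17). Not NE.
(Withdraw, Withdraw): Incumbent gets 17, best alternative 9; Entrant gets 12, best alternative 9. No profitable deviation — NE.

The unique pure-strategy Nash equilibrium is (Withdraw, Withdraw).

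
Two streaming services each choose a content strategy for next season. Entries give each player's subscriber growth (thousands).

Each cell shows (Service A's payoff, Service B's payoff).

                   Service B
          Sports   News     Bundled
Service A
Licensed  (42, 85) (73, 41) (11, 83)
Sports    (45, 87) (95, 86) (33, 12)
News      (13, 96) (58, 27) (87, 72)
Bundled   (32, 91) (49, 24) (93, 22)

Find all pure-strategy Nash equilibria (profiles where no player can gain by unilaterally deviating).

Pure NE: (Sports, Sports)

(Licensed, Sports): Service A can switch to Sports (42 → 45). Not NE.
(Licensed, News): Service A can switch to Sports (73 → 95). Not NE.
(Licensed, Bundled): Service A can switch to Sports (11 → 33). Not NE.
(Sports, Sports): Service A gets 45, best alternative 42; Service B gets 87, best alternative 86. No profitable deviation — NE.
(Sports, News): Service B can switch to Sports (86 → 87). Not NE.
(Sports, Bundled): Service A can switch to News (33 → 87). Not NE.
(News, Sports): Service A can switch to Licensed (13 → 42). Not NE.
(News, News): Service A can switch to Licensed (58 → 73). Not NE.
(News, Bundled): Service A can switch to Bundled (87 → 93). Not NE.
(Bundled, Sports): Service A can switch to Licensed (32 → 42). Not NE.
(Bundled, News): Service A can switch to Licensed (49 → 73). Not NE.
(Bundled, Bundled): Service B can switch to Sports (22 → 91). Not NE.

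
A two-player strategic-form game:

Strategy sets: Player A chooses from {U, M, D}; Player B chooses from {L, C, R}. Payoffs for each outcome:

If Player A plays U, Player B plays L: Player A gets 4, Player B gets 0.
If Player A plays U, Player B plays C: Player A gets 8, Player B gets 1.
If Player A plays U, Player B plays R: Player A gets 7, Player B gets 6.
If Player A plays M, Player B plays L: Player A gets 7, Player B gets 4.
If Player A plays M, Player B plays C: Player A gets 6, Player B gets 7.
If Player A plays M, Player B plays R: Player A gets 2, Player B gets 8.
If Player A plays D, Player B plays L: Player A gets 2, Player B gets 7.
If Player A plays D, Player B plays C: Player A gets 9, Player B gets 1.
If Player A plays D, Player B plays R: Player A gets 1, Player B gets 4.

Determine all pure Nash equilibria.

Mark each player's best response to every combination of opponents' strategies; a profile where every player is best-responding is a pure Nash equilibrium.
Player A against L: payoffs 4, 7, 2 → best response M.
Player A against C: payoffs 8, 6, 9 → best response D.
Player A against R: payoffs 7, 2, 1 → best response U.
Player B against U: payoffs 0, 1, 6 → best response R.
Player B against M: payoffs 4, 7, 8 → best response R.
Player B against D: payoffs 7, 1, 4 → best response L.
Mutual best responses: (U, R).

Pure NE: (U, R)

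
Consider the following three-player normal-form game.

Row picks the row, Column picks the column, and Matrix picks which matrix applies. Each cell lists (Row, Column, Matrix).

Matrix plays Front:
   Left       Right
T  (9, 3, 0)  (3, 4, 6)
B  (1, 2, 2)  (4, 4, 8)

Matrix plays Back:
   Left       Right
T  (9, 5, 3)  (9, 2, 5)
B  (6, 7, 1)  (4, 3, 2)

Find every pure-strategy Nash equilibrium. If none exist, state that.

The pure Nash equilibria are (T, Left, Back), (B, Right, Front).

Mark each player's best response to every combination of opponents' strategies; a profile where every player is best-responding is a pure Nash equilibrium.
Row against (Left, Front): payoffs 9, 1 → best response T.
Row against (Left, Back): payoffs 9, 6 → best response T.
Row against (Right, Front): payoffs 3, 4 → best response B.
Row against (Right, Back): payoffs 9, 4 → best response T.
Column against (T, Front): payoffs 3, 4 → best response Right.
Column against (T, Back): payoffs 5, 2 → best response Left.
Column against (B, Front): payoffs 2, 4 → best response Right.
Column against (B, Back): payoffs 7, 3 → best response Left.
Matrix against (T, Left): payoffs 0, 3 → best response Back.
Matrix against (T, Right): payoffs 6, 5 → best response Front.
Matrix against (B, Left): payoffs 2, 1 → best response Front.
Matrix against (B, Right): payoffs 8, 2 → best response Front.
Mutual best responses: (T, Left, Back); (B, Right, Front).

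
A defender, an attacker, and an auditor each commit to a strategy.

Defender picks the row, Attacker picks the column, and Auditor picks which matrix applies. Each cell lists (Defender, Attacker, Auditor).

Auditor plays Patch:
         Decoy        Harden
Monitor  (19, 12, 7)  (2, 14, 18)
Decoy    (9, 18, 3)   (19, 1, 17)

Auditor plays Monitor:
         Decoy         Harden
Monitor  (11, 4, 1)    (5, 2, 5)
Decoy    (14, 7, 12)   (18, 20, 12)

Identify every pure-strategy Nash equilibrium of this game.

There is no pure-strategy Nash equilibrium.

(Monitor, Decoy, Patch): Attacker can switch to Harden (12 → 14). Not NE.
(Monitor, Decoy, Monitor): Defender can switch to Decoy (11 → 14). Not NE.
(Monitor, Harden, Patch): Defender can switch to Decoy (2 → 19). Not NE.
(Monitor, Harden, Monitor): Defender can switch to Decoy (5 → 18). Not NE.
(Decoy, Decoy, Patch): Defender can switch to Monitor (9 → 19). Not NE.
(Decoy, Decoy, Monitor): Attacker can switch to Harden (7 → 20). Not NE.
(Decoy, Harden, Patch): Attacker can switch to Decoy (1 → 18). Not NE.
(Decoy, Harden, Monitor): Auditor can switch to Patch (12 → 17). Not NE.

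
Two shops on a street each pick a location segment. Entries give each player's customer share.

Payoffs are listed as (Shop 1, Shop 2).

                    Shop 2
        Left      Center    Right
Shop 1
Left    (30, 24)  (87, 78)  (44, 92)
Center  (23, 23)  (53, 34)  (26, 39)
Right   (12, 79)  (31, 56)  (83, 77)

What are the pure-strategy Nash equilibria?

Shop 1 against Left: payoffs 30, 23, 12 → best response Left.
Shop 1 against Center: payoffs 87, 53, 31 → best response Left.
Shop 1 against Right: payoffs 44, 26, 83 → best response Right.
Shop 2 against Left: payoffs 24, 78, 92 → best response Right.
Shop 2 against Center: payoffs 23, 34, 39 → best response Right.
Shop 2 against Right: payoffs 79, 56, 77 → best response Left.
No profile is a mutual best response for all players.

No pure-strategy Nash equilibrium.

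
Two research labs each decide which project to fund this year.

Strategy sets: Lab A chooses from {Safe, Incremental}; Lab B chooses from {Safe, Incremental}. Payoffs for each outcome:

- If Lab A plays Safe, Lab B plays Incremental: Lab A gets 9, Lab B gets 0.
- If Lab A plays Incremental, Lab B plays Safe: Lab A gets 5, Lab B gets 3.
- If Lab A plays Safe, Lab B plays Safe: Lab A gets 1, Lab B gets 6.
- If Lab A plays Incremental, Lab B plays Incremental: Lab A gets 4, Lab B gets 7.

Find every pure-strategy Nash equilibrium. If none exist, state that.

This game has no pure Nash equilibrium.

For each strategy profile, look for a profitable unilateral deviation.
(Safe, Safe): Lab A can switch to Incremental (1 → 5). Not NE.
(Safe, Incremental): Lab B can switch to Safe (0 → 6). Not NE.
(Incremental, Safe): Lab B can switch to Incremental (3 → 7). Not NE.
(Incremental, Incremental): Lab A can switch to Safe (4 → 9). Not NE.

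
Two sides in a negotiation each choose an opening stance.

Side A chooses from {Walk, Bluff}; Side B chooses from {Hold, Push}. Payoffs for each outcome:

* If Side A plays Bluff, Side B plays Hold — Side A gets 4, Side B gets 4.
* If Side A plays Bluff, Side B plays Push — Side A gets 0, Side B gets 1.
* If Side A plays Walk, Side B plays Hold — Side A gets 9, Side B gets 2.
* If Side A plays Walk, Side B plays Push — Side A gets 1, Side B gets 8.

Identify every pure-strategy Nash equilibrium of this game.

(Walk, Hold): Side B can switch to Push (2 → 8). Not NE.
(Walk, Push): Side A gets 1, best alternative 0; Side B gets 8, best alternative 2. No profitable deviation — NE.
(Bluff, Hold): Side A can switch to Walk (4 → 9). Not NE.
(Bluff, Push): Side A can switch to Walk (0 → 1). Not NE.

The unique pure-strategy Nash equilibrium is (Walk, Push).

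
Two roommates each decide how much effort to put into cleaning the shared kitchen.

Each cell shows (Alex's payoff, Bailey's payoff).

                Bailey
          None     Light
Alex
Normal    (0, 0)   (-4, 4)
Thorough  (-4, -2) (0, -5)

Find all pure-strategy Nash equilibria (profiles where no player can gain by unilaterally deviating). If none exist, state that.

none

(Normal, None): Bailey can switch to Light (0 → 4). Not NE.
(Normal, Light): Alex can switch to Thorough (-4 → 0). Not NE.
(Thorough, None): Alex can switch to Normal (-4 → 0). Not NE.
(Thorough, Light): Bailey can switch to None (-5 → -2). Not NE.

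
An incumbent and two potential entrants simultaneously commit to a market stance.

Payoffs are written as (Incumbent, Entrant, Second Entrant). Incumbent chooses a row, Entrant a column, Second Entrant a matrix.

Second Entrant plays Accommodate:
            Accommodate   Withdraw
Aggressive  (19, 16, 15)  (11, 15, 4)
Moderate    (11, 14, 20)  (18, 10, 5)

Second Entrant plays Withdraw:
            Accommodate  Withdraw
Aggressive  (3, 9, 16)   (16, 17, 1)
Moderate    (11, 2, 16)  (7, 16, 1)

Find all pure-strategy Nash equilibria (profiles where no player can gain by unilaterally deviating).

(Aggressive, Accommodate, Accommodate): Second Entrant can switch to Withdraw (15 → 16). Not NE.
(Aggressive, Accommodate, Withdraw): Incumbent can switch to Moderate (3 → 11). Not NE.
(Aggressive, Withdraw, Accommodate): Incumbent can switch to Moderate (11 → 18). Not NE.
(Aggressive, Withdraw, Withdraw): Second Entrant can switch to Accommodate (1 → 4). Not NE.
(Moderate, Accommodate, Accommodate): Incumbent can switch to Aggressive (11 → 19). Not NE.
(Moderate, Accommodate, Withdraw): Entrant can switch to Withdraw (2 → 16). Not NE.
(The remaining 2 profiles each have a profitable deviation by the same check.)

No pure-strategy Nash equilibrium.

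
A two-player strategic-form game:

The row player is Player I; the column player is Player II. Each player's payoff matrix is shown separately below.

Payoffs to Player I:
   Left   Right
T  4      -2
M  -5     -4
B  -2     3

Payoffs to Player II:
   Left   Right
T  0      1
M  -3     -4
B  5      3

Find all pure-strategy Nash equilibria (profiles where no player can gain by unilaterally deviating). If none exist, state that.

No pure-strategy Nash equilibrium.

(T, Left): Player II can switch to Right (0 → 1). Not NE.
(T, Right): Player I can switch to B (-2 → 3). Not NE.
(M, Left): Player I can switch to T (-5 → 4). Not NE.
(M, Right): Player I can switch to T (-4 → -2). Not NE.
(B, Left): Player I can switch to T (-2 → 4). Not NE.
(B, Right): Player II can switch to Left (3 → 5). Not NE.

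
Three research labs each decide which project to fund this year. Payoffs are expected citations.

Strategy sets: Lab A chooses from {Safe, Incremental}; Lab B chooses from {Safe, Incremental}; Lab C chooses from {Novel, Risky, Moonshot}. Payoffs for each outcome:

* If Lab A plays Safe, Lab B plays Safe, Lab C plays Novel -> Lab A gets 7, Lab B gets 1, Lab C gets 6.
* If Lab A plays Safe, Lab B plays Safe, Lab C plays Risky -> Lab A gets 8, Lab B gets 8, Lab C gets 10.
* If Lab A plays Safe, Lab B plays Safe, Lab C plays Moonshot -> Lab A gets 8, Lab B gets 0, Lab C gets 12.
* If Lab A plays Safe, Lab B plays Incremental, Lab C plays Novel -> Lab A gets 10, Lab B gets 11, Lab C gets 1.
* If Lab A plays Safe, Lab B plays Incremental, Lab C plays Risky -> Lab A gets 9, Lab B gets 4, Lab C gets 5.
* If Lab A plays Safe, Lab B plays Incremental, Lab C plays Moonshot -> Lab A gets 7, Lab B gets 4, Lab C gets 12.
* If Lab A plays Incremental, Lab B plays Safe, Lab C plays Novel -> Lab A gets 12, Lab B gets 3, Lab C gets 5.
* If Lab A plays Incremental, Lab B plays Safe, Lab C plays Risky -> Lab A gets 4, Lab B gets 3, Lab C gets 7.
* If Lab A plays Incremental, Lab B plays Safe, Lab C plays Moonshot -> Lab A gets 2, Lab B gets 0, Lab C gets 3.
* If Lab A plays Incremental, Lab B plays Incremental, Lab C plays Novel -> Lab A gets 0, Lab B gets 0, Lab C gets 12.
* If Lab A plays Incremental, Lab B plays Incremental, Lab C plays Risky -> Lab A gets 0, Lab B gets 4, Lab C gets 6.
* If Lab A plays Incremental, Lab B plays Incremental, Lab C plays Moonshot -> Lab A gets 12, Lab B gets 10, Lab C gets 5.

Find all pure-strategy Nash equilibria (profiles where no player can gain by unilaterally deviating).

For each player, find the best response to each opponent profile; mutual best responses are the pure NE.
Lab A against (Safe, Novel): payoffs 7, 12 → best response Incremental.
Lab A against (Safe, Risky): payoffs 8, 4 → best response Safe.
Lab A against (Safe, Moonshot): payoffs 8, 2 → best response Safe.
Lab A against (Incremental, Novel): payoffs 10, 0 → best response Safe.
Lab A against (Incremental, Risky): payoffs 9, 0 → best response Safe.
Lab A against (Incremental, Moonshot): payoffs 7, 12 → best response Incremental.
Lab B against (Safe, Novel): payoffs 1, 11 → best response Incremental.
Lab B against (Safe, Risky): payoffs 8, 4 → best response Safe.
Lab B against (Safe, Moonshot): payoffs 0, 4 → best response Incremental.
Lab B against (Incremental, Novel): payoffs 3, 0 → best response Safe.
Lab B against (Incremental, Risky): payoffs 3, 4 → best response Incremental.
Lab B against (Incremental, Moonshot): payoffs 0, 10 → best response Incremental.
Lab C against (Safe, Safe): payoffs 6, 10, 12 → best response Moonshot.
Lab C against (Safe, Incremental): payoffs 1, 5, 12 → best response Moonshot.
Lab C against (Incremental, Safe): payoffs 5, 7, 3 → best response Risky.
Lab C against (Incremental, Incremental): payoffs 12, 6, 5 → best response Novel.
No profile is a mutual best response for all players.

There is no pure-strategy Nash equilibrium.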